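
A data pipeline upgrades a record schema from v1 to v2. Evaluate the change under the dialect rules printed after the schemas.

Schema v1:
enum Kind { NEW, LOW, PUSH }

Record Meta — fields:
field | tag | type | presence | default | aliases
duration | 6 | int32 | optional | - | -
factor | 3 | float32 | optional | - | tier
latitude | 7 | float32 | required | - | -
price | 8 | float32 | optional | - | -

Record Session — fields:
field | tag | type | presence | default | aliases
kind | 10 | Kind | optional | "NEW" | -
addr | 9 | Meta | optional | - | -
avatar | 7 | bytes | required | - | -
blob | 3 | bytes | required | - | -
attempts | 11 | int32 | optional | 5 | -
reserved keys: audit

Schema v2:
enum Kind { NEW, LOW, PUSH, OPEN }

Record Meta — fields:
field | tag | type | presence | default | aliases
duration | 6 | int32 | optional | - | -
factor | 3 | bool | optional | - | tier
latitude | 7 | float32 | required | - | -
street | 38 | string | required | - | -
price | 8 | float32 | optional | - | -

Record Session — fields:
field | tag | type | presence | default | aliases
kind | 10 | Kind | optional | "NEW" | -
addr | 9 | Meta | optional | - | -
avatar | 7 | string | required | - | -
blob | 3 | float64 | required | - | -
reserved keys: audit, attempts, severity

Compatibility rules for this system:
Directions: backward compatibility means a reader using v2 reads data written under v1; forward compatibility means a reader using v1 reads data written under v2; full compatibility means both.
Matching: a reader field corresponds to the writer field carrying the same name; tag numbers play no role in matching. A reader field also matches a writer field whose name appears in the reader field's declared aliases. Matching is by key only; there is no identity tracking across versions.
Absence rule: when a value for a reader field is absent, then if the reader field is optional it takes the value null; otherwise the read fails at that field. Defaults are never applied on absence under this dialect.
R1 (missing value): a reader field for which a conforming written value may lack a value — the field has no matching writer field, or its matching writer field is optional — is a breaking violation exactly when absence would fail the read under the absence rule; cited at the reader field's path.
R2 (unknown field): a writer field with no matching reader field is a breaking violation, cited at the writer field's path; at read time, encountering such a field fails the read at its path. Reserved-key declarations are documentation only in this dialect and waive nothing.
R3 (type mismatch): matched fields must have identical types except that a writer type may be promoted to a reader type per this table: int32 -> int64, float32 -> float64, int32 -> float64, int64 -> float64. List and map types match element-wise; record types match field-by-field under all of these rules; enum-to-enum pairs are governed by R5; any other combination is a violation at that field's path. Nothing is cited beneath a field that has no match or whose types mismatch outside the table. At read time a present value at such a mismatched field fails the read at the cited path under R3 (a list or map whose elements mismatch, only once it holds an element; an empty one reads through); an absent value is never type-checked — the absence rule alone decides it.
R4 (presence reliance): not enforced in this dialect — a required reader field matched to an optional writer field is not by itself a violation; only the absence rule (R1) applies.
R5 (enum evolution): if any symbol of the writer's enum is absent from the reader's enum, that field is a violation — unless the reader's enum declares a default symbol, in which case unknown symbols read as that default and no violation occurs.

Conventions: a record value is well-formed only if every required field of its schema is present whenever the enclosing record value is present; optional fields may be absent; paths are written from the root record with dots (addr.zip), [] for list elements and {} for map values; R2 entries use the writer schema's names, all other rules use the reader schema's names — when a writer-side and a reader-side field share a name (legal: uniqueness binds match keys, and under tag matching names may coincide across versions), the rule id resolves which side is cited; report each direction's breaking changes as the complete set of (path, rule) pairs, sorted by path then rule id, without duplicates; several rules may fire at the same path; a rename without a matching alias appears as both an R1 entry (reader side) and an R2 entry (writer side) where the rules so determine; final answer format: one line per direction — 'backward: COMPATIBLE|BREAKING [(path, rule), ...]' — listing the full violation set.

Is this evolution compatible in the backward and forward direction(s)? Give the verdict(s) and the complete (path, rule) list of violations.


each type pair in Session: writer, then reader
backward pass over Session, reader schema v2, writer schema v1:
  kind: Kind -> Kind, writer optional; from kind
  addr: Meta -> Meta, writer optional; from addr
  avatar: bytes -> string, writer required; from avatar
  blob: bytes -> float64, writer required; from blob
  leftover writer field: attempts
  addr.duration: int32 -> int32, writer optional; from addr.duration
  addr.factor: float32 -> bool, writer optional; from addr.factor
  addr.latitude: float32 -> float32, writer required; from addr.latitude
  no writer field matches reader addr.street
  addr.price: float32 -> float32, writer optional; from addr.price
  breaking: (addr.factor, R3)
  breaking: (addr.street, R1)
  breaking: (attempts, R2)
  breaking: (avatar, R3)
  breaking: (blob, R3)
  => 5 violation(s): backward is BREAKING for Session
forward pass over Session, reader schema v1, writer schema v2:
  kind: Kind -> Kind, writer optional; from kind
  addr: Meta -> Meta, writer optional; from addr
  avatar: string -> bytes, writer required; from avatar
  blob: float64 -> bytes, writer required; from blob
  no writer field matches reader attempts
  addr.duration: int32 -> int32, writer optional; from addr.duration
  addr.factor: bool -> float32, writer optional; from addr.factor
  addr.latitude: float32 -> float32, writer required; from addr.latitude
  addr.price: float32 -> float32, writer optional; from addr.price
  leftover writer field: addr.street
  breaking: (addr.factor, R3)
  breaking: (addr.street, R2)
  breaking: (avatar, R3)
  breaking: (blob, R3)
  breaking: (kind, R5)
  => 5 violation(s): forward is BREAKING for Session

backward: BREAKING [(addr.factor, R3), (addr.street, R1), (attempts, R2), (avatar, R3), (blob, R3)]; forward: BREAKING [(addr.factor, R3), (addr.street, R2), (avatar, R3), (blob, R3), (kind, R5)]


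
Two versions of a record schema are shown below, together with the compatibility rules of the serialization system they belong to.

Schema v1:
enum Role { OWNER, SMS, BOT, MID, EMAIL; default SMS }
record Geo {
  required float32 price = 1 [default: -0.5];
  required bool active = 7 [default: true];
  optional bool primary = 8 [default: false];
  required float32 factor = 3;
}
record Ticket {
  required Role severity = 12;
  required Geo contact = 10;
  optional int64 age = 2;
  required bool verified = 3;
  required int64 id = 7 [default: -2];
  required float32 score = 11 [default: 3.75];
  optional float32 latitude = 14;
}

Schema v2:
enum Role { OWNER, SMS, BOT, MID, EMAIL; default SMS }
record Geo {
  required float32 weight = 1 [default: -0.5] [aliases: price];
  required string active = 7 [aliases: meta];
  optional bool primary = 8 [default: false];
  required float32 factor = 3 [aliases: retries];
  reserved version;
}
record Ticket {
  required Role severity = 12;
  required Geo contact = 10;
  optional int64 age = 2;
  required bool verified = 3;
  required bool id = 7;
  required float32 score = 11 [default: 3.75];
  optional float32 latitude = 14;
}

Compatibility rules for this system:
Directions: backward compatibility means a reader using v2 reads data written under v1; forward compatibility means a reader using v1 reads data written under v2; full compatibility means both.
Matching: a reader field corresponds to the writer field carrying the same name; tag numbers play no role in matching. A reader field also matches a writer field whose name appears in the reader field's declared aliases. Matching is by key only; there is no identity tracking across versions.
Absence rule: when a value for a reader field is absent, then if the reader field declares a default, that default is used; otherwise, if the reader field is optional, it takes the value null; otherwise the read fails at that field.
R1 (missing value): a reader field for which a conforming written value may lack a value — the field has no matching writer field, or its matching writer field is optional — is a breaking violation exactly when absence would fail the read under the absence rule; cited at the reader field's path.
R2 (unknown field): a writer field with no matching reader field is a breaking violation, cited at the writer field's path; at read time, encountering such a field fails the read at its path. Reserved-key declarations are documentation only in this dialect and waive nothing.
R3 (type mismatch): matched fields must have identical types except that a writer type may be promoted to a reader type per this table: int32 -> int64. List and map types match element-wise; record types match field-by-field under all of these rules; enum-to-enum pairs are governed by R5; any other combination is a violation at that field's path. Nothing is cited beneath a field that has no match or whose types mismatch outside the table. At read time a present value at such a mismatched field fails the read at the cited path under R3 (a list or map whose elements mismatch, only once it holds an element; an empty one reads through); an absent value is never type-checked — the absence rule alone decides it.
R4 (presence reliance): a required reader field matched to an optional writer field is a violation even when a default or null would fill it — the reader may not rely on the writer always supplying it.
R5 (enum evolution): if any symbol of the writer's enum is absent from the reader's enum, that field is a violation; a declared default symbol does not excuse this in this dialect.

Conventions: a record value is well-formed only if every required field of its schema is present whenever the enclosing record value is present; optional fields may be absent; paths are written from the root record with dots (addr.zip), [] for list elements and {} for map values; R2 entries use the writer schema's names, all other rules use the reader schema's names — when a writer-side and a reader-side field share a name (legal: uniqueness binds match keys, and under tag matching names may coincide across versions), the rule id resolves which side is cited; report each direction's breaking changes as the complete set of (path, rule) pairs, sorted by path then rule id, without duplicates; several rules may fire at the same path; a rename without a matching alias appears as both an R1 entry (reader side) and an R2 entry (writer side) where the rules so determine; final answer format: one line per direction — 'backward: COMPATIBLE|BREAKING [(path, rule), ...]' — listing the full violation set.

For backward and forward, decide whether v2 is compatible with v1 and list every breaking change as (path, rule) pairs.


the writer's type comes first in each Ticket pair
checking backward for Ticket: reader v2 against writer v1:
  severity: paired with writer severity (Role -> Role; writer required)
  contact: paired with writer contact (Geo -> Geo; writer required)
  age: paired with writer age (int64 -> int64; writer optional)
  verified: paired with writer verified (bool -> bool; writer required)
  id: paired with writer id (int64 -> bool; writer required)
  score: paired with writer score (float32 -> float32; writer required)
  latitude: paired with writer latitude (float32 -> float32; writer optional)
  contact.weight: paired with writer contact.price (float32 -> float32; writer required)
  contact.active: paired with writer contact.active (bool -> string; writer required)
  contact.primary: paired with writer contact.primary (bool -> bool; writer optional)
  contact.factor: paired with writer contact.factor (float32 -> float32; writer required)
  breaking: (contact.active, R3)
  breaking: (id, R3)
  => backward: BREAKING (2)
checking forward for Ticket: reader v1 against writer v2:
  severity: paired with writer severity (Role -> Role; writer required)
  contact: paired with writer contact (Geo -> Geo; writer required)
  age: paired with writer age (int64 -> int64; writer optional)
  verified: paired with writer verified (bool -> bool; writer required)
  id: paired with writer id (bool -> int64; writer required)
  score: paired with writer score (float32 -> float32; writer required)
  latitude: paired with writer latitude (float32 -> float32; writer optional)
  contact.price: no writer-side match
  contact.active: paired with writer contact.active (string -> bool; writer required)
  contact.primary: paired with writer contact.primary (bool -> bool; writer optional)
  contact.factor: paired with writer contact.factor (float32 -> float32; writer required)
  writer field contact.weight has no reader counterpart
  breaking: (contact.active, R3)
  breaking: (contact.weight, R2)
  breaking: (id, R3)
  => forward: BREAKING (3)

backward: BREAKING [(contact.active, R3), (id, R3)]; forward: BREAKING [(contact.active, R3), (contact.weight, R2), (id, R3)]


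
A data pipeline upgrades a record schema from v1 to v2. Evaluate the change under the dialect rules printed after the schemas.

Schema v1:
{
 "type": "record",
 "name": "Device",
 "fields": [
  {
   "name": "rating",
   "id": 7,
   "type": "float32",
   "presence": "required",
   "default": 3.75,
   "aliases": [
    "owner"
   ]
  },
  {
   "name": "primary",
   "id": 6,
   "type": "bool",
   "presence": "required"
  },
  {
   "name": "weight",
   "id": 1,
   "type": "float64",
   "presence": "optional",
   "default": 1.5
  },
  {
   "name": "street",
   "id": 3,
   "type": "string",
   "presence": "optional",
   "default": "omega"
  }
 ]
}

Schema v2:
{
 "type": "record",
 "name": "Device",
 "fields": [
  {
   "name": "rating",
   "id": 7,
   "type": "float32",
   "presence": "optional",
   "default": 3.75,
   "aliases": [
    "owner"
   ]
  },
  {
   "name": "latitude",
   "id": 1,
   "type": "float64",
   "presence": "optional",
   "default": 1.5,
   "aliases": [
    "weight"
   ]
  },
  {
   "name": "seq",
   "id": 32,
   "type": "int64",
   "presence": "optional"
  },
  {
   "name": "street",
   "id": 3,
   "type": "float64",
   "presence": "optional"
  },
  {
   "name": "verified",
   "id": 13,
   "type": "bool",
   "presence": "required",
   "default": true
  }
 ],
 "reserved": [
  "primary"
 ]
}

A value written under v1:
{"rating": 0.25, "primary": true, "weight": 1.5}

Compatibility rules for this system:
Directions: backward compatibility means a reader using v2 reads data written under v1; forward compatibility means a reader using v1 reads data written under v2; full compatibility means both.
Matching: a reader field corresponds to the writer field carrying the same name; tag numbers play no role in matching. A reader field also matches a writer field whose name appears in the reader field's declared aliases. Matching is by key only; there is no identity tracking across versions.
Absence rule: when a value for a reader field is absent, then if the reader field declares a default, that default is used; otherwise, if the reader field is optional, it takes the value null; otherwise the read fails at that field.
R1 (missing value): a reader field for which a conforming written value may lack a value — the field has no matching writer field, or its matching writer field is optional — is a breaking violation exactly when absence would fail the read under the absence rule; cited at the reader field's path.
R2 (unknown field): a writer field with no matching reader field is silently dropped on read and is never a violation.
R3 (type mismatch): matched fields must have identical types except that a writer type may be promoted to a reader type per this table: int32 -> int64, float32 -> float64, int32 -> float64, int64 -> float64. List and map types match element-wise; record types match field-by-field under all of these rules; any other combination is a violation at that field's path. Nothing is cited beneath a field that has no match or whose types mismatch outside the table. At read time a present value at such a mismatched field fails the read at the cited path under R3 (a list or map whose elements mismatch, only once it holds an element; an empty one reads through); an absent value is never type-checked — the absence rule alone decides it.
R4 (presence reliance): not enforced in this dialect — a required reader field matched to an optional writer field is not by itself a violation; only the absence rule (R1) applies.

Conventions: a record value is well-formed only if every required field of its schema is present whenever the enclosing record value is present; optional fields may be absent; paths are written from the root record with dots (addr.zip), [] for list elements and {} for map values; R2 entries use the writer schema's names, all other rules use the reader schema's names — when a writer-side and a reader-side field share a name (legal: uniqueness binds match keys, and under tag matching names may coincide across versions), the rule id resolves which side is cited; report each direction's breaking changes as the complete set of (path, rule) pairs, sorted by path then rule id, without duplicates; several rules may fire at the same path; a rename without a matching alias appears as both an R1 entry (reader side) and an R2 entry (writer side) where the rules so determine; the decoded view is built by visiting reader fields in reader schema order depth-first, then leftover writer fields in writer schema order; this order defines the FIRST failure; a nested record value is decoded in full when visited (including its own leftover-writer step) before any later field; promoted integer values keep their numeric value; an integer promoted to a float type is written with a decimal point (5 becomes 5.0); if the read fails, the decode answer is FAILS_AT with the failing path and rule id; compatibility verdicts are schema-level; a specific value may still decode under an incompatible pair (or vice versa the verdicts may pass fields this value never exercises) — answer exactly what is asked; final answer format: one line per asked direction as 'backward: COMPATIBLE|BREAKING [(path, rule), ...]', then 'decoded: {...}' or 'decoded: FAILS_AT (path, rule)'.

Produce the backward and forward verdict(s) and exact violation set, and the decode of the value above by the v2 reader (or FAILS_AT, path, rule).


backward: BREAKING [(street, R3)]; forward: BREAKING [(primary, R1), (street, R3)]; decoded: {"rating": 0.25, "latitude": 1.5, "seq": null, "street": null, "verified": true}

in Device below, arrows point writer -> reader
checking backward for Device: reader v2 against writer v1:
  rating <- rating (float32 -> float32, writer required)
  latitude <- weight (float64 -> float64, writer optional)
  seq: no writer match
  street <- street (string -> float64, writer optional)
  verified: no writer match
  primary (writer side), unknown to reader
  R3 fires at street
  backward on Device therefore BREAKING (1)
checking forward for Device: reader v1 against writer v2:
  rating <- rating (float32 -> float32, writer optional)
  primary: no writer match
  weight: no writer match
  street <- street (float64 -> string, writer optional)
  latitude (writer side), unknown to reader
  seq (writer side), unknown to reader
  verified (writer side), unknown to reader
  R1 fires at primary
  R3 fires at street
  forward on Device therefore BREAKING (2)
decoding the Device value with the v2 reader:
  rating := 0.25
  latitude := 1.5 (from writer weight)
  seq := null (not supplied -> null)
  street := null (not supplied -> null)
  verified := true (no value, default fills)
  writer primary: unmatched, discarded
  => decoded: {"rating": 0.25, "latitude": 1.5, "seq": null, "street": null, "verified": true}


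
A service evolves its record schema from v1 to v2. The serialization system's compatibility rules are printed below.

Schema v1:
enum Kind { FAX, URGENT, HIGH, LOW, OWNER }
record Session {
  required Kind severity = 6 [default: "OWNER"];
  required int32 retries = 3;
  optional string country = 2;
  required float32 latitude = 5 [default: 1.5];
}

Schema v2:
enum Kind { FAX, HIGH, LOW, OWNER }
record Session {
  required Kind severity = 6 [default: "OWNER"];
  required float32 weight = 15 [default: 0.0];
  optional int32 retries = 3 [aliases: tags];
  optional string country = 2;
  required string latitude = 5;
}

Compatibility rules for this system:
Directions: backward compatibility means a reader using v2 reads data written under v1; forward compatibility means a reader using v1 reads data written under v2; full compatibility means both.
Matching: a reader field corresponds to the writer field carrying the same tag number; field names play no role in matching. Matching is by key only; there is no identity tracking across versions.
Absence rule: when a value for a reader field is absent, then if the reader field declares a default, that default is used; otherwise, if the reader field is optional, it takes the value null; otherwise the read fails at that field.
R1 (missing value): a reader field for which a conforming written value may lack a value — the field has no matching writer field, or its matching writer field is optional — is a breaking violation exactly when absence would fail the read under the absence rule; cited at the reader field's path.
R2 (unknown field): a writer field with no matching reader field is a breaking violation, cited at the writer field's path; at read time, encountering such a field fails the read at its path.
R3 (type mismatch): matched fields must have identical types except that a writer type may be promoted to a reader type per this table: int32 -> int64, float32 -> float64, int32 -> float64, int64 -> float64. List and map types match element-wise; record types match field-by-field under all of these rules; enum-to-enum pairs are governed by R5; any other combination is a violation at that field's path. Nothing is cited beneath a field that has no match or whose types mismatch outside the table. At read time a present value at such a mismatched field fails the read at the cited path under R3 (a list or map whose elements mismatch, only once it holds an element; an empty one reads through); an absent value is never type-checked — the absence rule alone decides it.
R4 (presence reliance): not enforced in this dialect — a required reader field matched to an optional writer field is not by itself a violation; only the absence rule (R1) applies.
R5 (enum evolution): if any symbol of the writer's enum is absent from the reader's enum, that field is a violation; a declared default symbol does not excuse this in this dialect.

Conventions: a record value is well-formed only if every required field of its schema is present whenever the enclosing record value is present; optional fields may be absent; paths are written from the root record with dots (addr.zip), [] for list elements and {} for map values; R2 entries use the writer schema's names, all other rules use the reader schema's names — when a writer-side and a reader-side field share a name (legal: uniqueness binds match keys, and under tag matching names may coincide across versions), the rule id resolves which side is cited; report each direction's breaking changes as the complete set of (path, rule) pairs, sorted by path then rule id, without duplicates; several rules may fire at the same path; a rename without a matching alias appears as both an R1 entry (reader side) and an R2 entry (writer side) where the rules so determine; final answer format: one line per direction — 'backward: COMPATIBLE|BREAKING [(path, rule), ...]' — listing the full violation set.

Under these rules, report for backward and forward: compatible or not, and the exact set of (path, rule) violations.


the writer's type comes first in each Session pair
backward analysis of Session with v2 as reader and v1 as writer:
  writer required, Kind -> Kind: reader severity maps from writer severity
  no writer field matches reader weight
  writer required, int32 -> int32: reader retries maps from writer retries
  writer optional, string -> string: reader country maps from writer country
  writer required, float32 -> string: reader latitude maps from writer latitude
  R3 fires at latitude
  R5 fires at severity
  => backward: BREAKING (2)
forward analysis of Session with v1 as reader and v2 as writer:
  writer required, Kind -> Kind: reader severity maps from writer severity
  writer optional, int32 -> int32: reader retries maps from writer retries
  writer optional, string -> string: reader country maps from writer country
  writer required, string -> float32: reader latitude maps from writer latitude
  weight (writer side), unknown to reader
  R3 fires at latitude
  R1 fires at retries
  R2 fires at weight
  => forward: BREAKING (3)

backward: BREAKING [(latitude, R3), (severity, R5)]; forward: BREAKING [(latitude, R3), (retries, R1), (weight, R2)]


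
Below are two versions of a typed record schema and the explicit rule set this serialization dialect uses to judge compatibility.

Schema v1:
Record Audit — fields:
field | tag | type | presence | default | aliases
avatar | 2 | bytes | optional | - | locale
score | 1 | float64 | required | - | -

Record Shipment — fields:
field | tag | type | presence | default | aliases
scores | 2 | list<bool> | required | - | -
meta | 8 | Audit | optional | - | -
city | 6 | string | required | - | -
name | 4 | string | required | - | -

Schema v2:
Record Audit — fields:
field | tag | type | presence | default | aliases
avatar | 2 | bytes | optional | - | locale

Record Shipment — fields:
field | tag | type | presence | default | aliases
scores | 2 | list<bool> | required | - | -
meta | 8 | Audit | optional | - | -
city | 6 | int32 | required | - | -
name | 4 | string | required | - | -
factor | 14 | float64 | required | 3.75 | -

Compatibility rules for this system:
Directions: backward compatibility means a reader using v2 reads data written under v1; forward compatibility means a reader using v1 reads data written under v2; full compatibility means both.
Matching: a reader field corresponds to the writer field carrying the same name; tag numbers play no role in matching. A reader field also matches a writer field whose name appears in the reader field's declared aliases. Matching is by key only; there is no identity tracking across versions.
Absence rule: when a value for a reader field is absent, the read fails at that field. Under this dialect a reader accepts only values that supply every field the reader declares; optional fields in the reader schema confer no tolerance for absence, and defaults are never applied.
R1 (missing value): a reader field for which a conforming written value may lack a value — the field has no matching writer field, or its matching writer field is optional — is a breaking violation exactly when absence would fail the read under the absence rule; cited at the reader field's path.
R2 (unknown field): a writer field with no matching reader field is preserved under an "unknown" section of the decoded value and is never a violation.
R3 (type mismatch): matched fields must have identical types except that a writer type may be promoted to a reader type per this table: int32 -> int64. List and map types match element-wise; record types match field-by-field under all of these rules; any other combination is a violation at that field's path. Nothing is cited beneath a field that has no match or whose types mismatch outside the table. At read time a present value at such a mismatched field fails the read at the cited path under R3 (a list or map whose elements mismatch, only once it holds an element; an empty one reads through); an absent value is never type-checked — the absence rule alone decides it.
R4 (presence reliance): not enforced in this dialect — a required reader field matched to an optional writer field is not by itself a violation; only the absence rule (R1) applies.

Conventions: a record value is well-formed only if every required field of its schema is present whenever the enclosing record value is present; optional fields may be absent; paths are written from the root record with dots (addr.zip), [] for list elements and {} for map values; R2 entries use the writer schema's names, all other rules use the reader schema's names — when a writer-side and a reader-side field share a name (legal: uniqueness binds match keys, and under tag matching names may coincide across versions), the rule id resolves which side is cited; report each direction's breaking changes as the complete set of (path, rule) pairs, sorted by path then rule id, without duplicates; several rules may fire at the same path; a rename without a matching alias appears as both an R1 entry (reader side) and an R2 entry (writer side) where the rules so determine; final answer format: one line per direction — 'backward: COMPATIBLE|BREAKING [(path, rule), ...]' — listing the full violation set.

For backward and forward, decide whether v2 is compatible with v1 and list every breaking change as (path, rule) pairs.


backward: BREAKING [(city, R3), (factor, R1), (meta, R1), (meta.avatar, R1)]; forward: BREAKING [(city, R3), (meta, R1), (meta.avatar, R1), (meta.score, R1)]

the writer's type comes first in each Shipment pair
backward pass over Shipment, reader schema v2, writer schema v1:
  writer required, list<bool> -> list<bool>: reader scores maps from writer scores
  writer optional, Audit -> Audit: reader meta maps from writer meta
  writer required, string -> int32: reader city maps from writer city
  writer required, string -> string: reader name maps from writer name
  factor: no writer match
  writer optional, bytes -> bytes: reader meta.avatar maps from writer meta.avatar
  leftover writer field: meta.score
  violation R3 at city
  violation R1 at factor
  violation R1 at meta
  violation R1 at meta.avatar
  => backward: BREAKING (4)
forward pass over Shipment, reader schema v1, writer schema v2:
  writer required, list<bool> -> list<bool>: reader scores maps from writer scores
  writer optional, Audit -> Audit: reader meta maps from writer meta
  writer required, int32 -> string: reader city maps from writer city
  writer required, string -> string: reader name maps from writer name
  leftover writer field: factor
  writer optional, bytes -> bytes: reader meta.avatar maps from writer meta.avatar
  meta.score: no writer match
  violation R3 at city
  violation R1 at meta
  violation R1 at meta.avatar
  violation R1 at meta.score
  => forward: BREAKING (4)


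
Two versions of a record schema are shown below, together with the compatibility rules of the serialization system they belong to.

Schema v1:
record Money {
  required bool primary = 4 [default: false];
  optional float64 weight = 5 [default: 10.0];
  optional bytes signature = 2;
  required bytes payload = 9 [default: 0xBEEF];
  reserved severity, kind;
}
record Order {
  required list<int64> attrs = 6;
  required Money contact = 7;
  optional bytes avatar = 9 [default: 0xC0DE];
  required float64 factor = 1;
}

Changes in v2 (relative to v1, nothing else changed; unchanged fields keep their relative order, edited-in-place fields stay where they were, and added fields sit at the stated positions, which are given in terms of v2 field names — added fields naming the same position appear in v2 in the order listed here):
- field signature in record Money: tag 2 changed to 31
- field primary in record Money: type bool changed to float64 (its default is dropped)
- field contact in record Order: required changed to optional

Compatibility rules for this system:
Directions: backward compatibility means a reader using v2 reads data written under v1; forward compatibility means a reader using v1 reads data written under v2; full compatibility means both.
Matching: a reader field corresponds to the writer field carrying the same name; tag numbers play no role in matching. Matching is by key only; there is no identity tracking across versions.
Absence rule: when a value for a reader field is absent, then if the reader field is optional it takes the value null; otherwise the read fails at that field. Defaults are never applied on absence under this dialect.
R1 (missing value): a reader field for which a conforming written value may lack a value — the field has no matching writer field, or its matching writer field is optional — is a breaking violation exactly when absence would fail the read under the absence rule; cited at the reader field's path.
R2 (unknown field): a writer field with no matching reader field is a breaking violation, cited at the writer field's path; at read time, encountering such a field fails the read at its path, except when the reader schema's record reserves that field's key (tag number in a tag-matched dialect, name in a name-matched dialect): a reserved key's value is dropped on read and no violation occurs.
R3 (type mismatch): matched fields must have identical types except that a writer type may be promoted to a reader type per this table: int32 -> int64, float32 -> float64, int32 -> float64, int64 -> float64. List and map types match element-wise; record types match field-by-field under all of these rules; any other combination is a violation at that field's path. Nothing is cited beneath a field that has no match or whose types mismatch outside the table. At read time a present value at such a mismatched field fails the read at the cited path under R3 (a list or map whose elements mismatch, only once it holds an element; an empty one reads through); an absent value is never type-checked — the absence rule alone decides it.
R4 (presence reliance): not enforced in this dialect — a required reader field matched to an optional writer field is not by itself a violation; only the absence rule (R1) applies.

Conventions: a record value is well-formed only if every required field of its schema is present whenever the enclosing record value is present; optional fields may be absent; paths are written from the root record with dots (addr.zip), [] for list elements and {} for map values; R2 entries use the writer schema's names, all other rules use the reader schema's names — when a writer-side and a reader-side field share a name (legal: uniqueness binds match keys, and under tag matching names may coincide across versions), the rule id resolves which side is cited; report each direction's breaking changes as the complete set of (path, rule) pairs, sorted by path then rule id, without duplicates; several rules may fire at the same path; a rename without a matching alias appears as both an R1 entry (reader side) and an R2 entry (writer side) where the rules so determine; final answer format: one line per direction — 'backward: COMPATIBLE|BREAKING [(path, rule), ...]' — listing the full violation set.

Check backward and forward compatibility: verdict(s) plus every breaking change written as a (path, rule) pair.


the writer's type comes first in each Order pair
backward analysis of Order with v2 as reader and v1 as writer:
  attrs: paired with writer attrs (list<int64> -> list<int64>; writer required)
  contact: paired with writer contact (Money -> Money; writer required)
  avatar: paired with writer avatar (bytes -> bytes; writer optional)
  factor: paired with writer factor (float64 -> float64; writer required)
  contact.primary: paired with writer contact.primary (bool -> float64; writer required)
  contact.weight: paired with writer contact.weight (float64 -> float64; writer optional)
  contact.signature: paired with writer contact.signature (bytes -> bytes; writer optional)
  contact.payload: paired with writer contact.payload (bytes -> bytes; writer required)
  R3 fires at contact.primary
  => backward: BREAKING (1)
forward analysis of Order with v1 as reader and v2 as writer:
  attrs: paired with writer attrs (list<int64> -> list<int64>; writer required)
  contact: paired with writer contact (Money -> Money; writer optional)
  avatar: paired with writer avatar (bytes -> bytes; writer optional)
  factor: paired with writer factor (float64 -> float64; writer required)
  contact.primary: paired with writer contact.primary (float64 -> bool; writer required)
  contact.weight: paired with writer contact.weight (float64 -> float64; writer optional)
  contact.signature: paired with writer contact.signature (bytes -> bytes; writer optional)
  contact.payload: paired with writer contact.payload (bytes -> bytes; writer required)
  R1 fires at contact
  R3 fires at contact.primary
  => forward: BREAKING (2)

backward: BREAKING [(contact.primary, R3)]; forward: BREAKING [(contact, R1), (contact.primary, R3)]


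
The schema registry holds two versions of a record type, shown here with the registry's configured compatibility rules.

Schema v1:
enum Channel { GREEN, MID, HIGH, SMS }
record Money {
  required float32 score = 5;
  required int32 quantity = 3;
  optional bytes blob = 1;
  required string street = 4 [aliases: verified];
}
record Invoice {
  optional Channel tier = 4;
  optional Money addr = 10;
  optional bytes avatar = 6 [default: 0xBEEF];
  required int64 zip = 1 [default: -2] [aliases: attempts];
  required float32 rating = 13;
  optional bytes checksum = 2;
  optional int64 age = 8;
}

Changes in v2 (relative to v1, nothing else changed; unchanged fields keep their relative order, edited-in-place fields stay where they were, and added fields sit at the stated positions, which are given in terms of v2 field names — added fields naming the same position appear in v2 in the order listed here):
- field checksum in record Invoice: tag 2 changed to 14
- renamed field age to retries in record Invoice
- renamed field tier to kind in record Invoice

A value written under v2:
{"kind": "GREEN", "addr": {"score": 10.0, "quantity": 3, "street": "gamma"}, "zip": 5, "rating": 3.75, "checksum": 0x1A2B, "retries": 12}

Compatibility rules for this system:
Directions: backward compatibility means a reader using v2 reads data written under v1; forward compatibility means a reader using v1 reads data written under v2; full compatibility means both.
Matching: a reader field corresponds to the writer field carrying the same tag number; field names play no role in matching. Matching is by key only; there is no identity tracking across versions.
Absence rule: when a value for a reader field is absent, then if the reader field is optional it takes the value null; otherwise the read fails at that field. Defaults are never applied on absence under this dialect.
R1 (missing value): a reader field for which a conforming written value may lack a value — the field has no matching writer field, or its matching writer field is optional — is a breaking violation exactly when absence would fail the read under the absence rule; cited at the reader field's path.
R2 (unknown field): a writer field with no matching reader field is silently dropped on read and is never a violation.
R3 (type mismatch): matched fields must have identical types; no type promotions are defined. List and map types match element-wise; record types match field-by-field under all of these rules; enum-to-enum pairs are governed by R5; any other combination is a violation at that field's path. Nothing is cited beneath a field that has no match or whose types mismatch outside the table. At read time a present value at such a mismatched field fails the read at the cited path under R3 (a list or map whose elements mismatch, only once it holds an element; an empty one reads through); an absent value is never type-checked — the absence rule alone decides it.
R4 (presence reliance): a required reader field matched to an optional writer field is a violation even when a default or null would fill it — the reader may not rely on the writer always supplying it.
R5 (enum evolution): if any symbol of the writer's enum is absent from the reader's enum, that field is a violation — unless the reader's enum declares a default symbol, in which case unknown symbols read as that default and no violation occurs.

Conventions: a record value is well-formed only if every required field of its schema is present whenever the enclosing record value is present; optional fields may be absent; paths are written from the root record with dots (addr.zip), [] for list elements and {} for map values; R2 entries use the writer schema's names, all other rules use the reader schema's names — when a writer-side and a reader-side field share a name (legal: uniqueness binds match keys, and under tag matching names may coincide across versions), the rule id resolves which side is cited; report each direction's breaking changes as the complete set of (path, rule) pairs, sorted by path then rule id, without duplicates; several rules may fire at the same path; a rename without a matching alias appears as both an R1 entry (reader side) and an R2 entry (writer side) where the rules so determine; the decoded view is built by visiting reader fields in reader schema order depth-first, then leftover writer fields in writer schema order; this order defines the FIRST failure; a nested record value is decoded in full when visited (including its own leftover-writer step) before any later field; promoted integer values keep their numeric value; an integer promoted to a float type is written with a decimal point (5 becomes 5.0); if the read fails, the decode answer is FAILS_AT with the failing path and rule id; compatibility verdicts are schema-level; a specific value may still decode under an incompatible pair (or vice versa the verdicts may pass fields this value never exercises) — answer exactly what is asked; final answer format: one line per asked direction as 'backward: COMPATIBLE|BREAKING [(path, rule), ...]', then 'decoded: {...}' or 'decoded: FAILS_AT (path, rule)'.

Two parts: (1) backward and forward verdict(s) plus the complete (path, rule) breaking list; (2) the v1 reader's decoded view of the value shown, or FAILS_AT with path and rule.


each type pair in Invoice: writer, then reader
backward for Invoice (reader v2, writer v1):
  kind: Channel -> Channel, writer optional; from tier
  addr: Money -> Money, writer optional; from addr
  avatar: bytes -> bytes, writer optional; from avatar
  zip: int64 -> int64, writer required; from zip
  rating: float32 -> float32, writer required; from rating
  checksum has no writer counterpart
  retries: int64 -> int64, writer optional; from age
  leftover writer field: checksum
  addr.score: float32 -> float32, writer required; from addr.score
  addr.quantity: int32 -> int32, writer required; from addr.quantity
  addr.blob: bytes -> bytes, writer optional; from addr.blob
  addr.street: string -> string, writer required; from addr.street
  => backward verdict for Invoice: COMPATIBLE, no violations
forward for Invoice (reader v1, writer v2):
  tier: Channel -> Channel, writer optional; from kind
  addr: Money -> Money, writer optional; from addr
  avatar: bytes -> bytes, writer optional; from avatar
  zip: int64 -> int64, writer required; from zip
  rating: float32 -> float32, writer required; from rating
  checksum has no writer counterpart
  age: int64 -> int64, writer optional; from retries
  leftover writer field: checksum
  addr.score: float32 -> float32, writer required; from addr.score
  addr.quantity: int32 -> int32, writer required; from addr.quantity
  addr.blob: bytes -> bytes, writer optional; from addr.blob
  addr.street: string -> string, writer required; from addr.street
  => forward verdict for Invoice: COMPATIBLE, no violations
decode (reader v1):
  tier := "GREEN" (from writer kind)
  addr.score := 10.0
  addr.quantity := 3
  addr.blob := null (missing; optional => null)
  addr.street := "gamma"
  avatar := null (missing; optional => null)
  zip := 5
  rating := 3.75
  checksum := null (missing; optional => null)
  age := 12 (from writer retries)
  writer checksum: no reader field; dropped
  => decoded: {"tier": "GREEN", "addr": {"score": 10.0, "quantity": 3, "blob": null, "street": "gamma"}, "avatar": null, "zip": 5, "rating": 3.75, "checksum": null, "age": 12}

backward: COMPATIBLE []; forward: COMPATIBLE []; decoded: {"tier": "GREEN", "addr": {"score": 10.0, "quantity": 3, "blob": null, "street": "gamma"}, "avatar": null, "zip": 5, "rating": 3.75, "checksum": null, "age": 12}
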